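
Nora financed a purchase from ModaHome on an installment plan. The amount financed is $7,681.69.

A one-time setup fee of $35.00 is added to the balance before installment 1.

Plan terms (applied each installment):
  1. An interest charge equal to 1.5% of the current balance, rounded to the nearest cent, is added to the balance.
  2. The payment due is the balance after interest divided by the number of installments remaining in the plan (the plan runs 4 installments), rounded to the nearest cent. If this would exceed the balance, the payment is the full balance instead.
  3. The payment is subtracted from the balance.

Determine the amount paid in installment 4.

$2,047.55

Installment 1: opening $7,716.69; interest $115.75 → $7,832.44; payment $1,958.11; balance $5,874.33
Installment 2: opening $5,874.33; interest $88.11 → $5,962.44; payment $1,987.48; balance $3,974.96
Installment 3: opening $3,974.96; interest $59.62 → $4,034.58; payment $2,017.29; balance $2,017.29
Installment 4: opening $2,017.29; interest $30.26 → $2,047.55; payment $2,047.55; balance $0.00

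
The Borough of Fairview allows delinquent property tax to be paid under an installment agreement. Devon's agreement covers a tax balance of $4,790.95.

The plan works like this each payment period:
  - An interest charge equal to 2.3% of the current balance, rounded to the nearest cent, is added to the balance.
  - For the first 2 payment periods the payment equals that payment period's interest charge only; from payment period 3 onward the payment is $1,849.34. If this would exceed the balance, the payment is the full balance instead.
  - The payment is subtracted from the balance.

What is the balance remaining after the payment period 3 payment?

# | Opening | Interest | Payment | End bal
1 | $4,790.95 | $110.19 | $110.19 | $4,790.95
2 | $4,790.95 | $110.19 | $110.19 | $4,790.95
3 | $4,790.95 | $110.19 | $1,849.34 | $3,051.80

$3,051.80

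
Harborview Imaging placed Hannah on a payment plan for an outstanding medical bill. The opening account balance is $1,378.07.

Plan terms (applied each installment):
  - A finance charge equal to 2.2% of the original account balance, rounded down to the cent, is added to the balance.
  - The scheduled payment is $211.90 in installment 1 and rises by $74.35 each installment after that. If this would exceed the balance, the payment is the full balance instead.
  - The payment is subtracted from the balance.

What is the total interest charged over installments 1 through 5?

$151.55

# | Opening | Interest | Payment | End bal
1 | $1,378.07 | $30.31 | $211.90 | $1,196.48
2 | $1,196.48 | $30.31 | $286.25 | $940.54
3 | $940.54 | $30.31 | $360.60 | $610.25
4 | $610.25 | $30.31 | $434.95 | $205.61
5 | $205.61 | $30.31 | $235.92 | $0.00
Total interest: $30.31 + $30.31 + $30.31 + $30.31 + $30.31 = $151.55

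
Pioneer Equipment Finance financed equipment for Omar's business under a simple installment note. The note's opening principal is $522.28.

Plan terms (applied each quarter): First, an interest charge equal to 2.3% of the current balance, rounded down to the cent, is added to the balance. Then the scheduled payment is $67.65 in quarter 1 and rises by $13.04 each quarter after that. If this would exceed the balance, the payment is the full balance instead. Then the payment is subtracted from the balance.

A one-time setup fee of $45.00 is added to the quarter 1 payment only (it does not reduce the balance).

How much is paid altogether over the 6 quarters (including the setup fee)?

$613.43

Quarter 1: opening $522.28; interest $12.01 → $534.29; payment $67.65 (+ $45.00 fee); balance $466.64
Quarter 2: opening $466.64; interest $10.73 → $477.37; payment $80.69; balance $396.68
Quarter 3: opening $396.68; interest $9.12 → $405.80; payment $93.73; balance $312.07
Quarter 4: opening $312.07; interest $7.17 → $319.24; payment $106.77; balance $212.47
Quarter 5: opening $212.47; interest $4.88 → $217.35; payment $119.81; balance $97.54
Quarter 6: opening $97.54; interest $2.24 → $99.78; payment $99.78; balance $0.00
Total paid: $613.43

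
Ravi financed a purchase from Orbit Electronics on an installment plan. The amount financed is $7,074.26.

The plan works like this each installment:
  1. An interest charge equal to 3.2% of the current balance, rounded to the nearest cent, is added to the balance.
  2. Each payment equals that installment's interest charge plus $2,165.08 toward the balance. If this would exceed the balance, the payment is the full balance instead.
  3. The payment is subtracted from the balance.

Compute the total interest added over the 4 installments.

Installment 1: $7,074.26 +$226.38 interest = $7,300.64; pay $2,391.46 → $4,909.18
Installment 2: $4,909.18 +$157.09 interest = $5,066.27; pay $2,322.17 → $2,744.10
Installment 3: $2,744.10 +$87.81 interest = $2,831.91; pay $2,252.89 → $579.02
Installment 4: $579.02 +$18.53 interest = $597.55; pay $597.55 → $0.00
Total interest: $226.38 + $157.09 + $87.81 + $18.53 = $489.81

$489.81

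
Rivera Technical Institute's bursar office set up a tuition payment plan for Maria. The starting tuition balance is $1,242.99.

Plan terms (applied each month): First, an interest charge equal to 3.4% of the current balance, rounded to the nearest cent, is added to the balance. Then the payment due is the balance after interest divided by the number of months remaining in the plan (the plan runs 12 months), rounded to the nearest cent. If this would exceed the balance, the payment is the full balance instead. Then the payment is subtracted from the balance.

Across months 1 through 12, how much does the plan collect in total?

# | Opening | Interest | Payment | End bal
1 | $1,242.99 | $42.26 | $107.10 | $1,178.15
2 | $1,178.15 | $40.06 | $110.75 | $1,107.46
3 | $1,107.46 | $37.65 | $114.51 | $1,030.60
4 | $1,030.60 | $35.04 | $118.40 | $947.24
5 | $947.24 | $32.21 | $122.43 | $857.02
6 | $857.02 | $29.14 | $126.59 | $759.57
7 | $759.57 | $25.83 | $130.90 | $654.50
8 | $654.50 | $22.25 | $135.35 | $541.40
9 | $541.40 | $18.41 | $139.95 | $419.86
10 | $419.86 | $14.28 | $144.71 | $289.43
11 | $289.43 | $9.84 | $149.64 | $149.63
12 | $149.63 | $5.09 | $154.72 | $0.00
Total paid: $1,555.05

$1,555.05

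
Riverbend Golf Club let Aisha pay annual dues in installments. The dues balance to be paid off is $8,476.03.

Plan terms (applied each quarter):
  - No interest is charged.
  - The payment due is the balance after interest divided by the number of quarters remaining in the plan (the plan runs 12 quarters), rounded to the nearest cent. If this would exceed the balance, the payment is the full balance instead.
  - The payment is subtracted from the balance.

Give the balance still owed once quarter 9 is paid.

$2,119.00

Quarter 1: $8,476.03 − $706.34 → $7,769.69
Quarter 2: $7,769.69 − $706.34 → $7,063.35
Quarter 3: $7,063.35 − $706.34 → $6,357.01
Quarter 4: $6,357.01 − $706.33 → $5,650.68
Quarter 5: $5,650.68 − $706.34 → $4,944.34
Quarter 6: $4,944.34 − $706.33 → $4,238.01
Quarter 7: $4,238.01 − $706.34 → $3,531.67
Quarter 8: $3,531.67 − $706.33 → $2,825.34
Quarter 9: $2,825.34 − $706.34 → $2,119.00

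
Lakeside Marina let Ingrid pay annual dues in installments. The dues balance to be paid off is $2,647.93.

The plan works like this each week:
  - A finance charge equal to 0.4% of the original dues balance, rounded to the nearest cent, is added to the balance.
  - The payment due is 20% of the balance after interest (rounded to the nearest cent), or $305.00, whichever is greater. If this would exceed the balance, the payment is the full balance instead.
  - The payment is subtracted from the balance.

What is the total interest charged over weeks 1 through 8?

$84.72

Week 1: $2,647.93 +$10.59 interest = $2,658.52; pay $531.70 → $2,126.82
Week 2: $2,126.82 +$10.59 interest = $2,137.41; pay $427.48 → $1,709.93
Week 3: $1,709.93 +$10.59 interest = $1,720.52; pay $344.10 → $1,376.42
Week 4: $1,376.42 +$10.59 interest = $1,387.01; pay $305.00 → $1,082.01
Week 5: $1,082.01 +$10.59 interest = $1,092.60; pay $305.00 → $787.60
Week 6: $787.60 +$10.59 interest = $798.19; pay $305.00 → $493.19
Week 7: $493.19 +$10.59 interest = $503.78; pay $305.00 → $198.78
Week 8: $198.78 +$10.59 interest = $209.37; pay $209.37 → $0.00
Total interest: $10.59 + $10.59 + $10.59 + $10.59 + $10.59 + $10.59 + $10.59 + $10.59 = $84.72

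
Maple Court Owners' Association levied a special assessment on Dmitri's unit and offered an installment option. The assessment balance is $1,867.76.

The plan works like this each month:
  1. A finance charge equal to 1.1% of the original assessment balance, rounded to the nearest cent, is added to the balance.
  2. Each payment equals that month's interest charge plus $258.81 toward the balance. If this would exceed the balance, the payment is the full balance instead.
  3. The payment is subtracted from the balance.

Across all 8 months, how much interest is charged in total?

$164.40

Month 1: opening $1,867.76; interest $20.55 → $1,888.31; payment $279.36; balance $1,608.95
Month 2: opening $1,608.95; interest $20.55 → $1,629.50; payment $279.36; balance $1,350.14
Month 3: opening $1,350.14; interest $20.55 → $1,370.69; payment $279.36; balance $1,091.33
Month 4: opening $1,091.33; interest $20.55 → $1,111.88; payment $279.36; balance $832.52
Month 5: opening $832.52; interest $20.55 → $853.07; payment $279.36; balance $573.71
Month 6: opening $573.71; interest $20.55 → $594.26; payment $279.36; balance $314.90
Month 7: opening $314.90; interest $20.55 → $335.45; payment $279.36; balance $56.09
Month 8: opening $56.09; interest $20.55 → $76.64; payment $76.64; balance $0.00
Total interest: $20.55 + $20.55 + $20.55 + $20.55 + $20.55 + $20.55 + $20.55 + $20.55 = $164.40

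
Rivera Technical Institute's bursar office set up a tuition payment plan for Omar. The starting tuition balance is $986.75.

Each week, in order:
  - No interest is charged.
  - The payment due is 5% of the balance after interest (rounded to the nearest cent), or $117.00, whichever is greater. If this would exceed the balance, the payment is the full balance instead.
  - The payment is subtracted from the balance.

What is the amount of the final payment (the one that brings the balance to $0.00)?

Week 1: opening $986.75; payment $117.00; balance $869.75
Week 2: opening $869.75; payment $117.00; balance $752.75
Week 3: opening $752.75; payment $117.00; balance $635.75
Week 4: opening $635.75; payment $117.00; balance $518.75
Week 5: opening $518.75; payment $117.00; balance $401.75
Week 6: opening $401.75; payment $117.00; balance $284.75
Week 7: opening $284.75; payment $117.00; balance $167.75
Week 8: opening $167.75; payment $117.00; balance $50.75
Week 9: opening $50.75; payment $50.75; balance $0.00

$50.75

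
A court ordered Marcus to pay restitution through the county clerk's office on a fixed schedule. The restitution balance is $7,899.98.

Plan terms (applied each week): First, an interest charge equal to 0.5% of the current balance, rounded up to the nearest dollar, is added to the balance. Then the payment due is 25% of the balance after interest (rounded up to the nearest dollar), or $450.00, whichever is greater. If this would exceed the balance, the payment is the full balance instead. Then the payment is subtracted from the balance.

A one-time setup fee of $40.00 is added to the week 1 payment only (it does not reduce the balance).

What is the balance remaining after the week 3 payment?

$3,382.98

Week 1: $7,899.98 +$40.00 interest = $7,939.98; pay $1,985.00 (+ $40.00 fee) → $5,954.98
Week 2: $5,954.98 +$30.00 interest = $5,984.98; pay $1,497.00 → $4,487.98
Week 3: $4,487.98 +$23.00 interest = $4,510.98; pay $1,128.00 → $3,382.98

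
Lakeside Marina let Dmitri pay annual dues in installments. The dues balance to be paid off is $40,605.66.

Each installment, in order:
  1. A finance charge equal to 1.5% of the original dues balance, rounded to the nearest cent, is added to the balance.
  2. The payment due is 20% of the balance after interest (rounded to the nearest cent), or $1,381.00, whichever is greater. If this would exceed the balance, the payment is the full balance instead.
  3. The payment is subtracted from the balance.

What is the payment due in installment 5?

Installment 1: $40,605.66 +$609.08 interest = $41,214.74; pay $8,242.95 → $32,971.79
Installment 2: $32,971.79 +$609.08 interest = $33,580.87; pay $6,716.17 → $26,864.70
Installment 3: $26,864.70 +$609.08 interest = $27,473.78; pay $5,494.76 → $21,979.02
Installment 4: $21,979.02 +$609.08 interest = $22,588.10; pay $4,517.62 → $18,070.48
Installment 5: $18,070.48 +$609.08 interest = $18,679.56; pay $3,735.91 → $14,943.65

$3,735.91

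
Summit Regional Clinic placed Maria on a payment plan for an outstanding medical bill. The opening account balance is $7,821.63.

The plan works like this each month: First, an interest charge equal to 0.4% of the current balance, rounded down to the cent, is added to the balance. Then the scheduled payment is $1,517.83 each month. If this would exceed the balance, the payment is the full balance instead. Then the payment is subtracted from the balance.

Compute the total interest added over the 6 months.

$98.02

Month 1: $7,821.63 +$31.28 interest = $7,852.91; pay $1,517.83 → $6,335.08
Month 2: $6,335.08 +$25.34 interest = $6,360.42; pay $1,517.83 → $4,842.59
Month 3: $4,842.59 +$19.37 interest = $4,861.96; pay $1,517.83 → $3,344.13
Month 4: $3,344.13 +$13.37 interest = $3,357.50; pay $1,517.83 → $1,839.67
Month 5: $1,839.67 +$7.35 interest = $1,847.02; pay $1,517.83 → $329.19
Month 6: $329.19 +$1.31 interest = $330.50; pay $330.50 → $0.00
Total interest: $31.28 + $25.34 + $19.37 + $13.37 + $7.35 + $1.31 = $98.02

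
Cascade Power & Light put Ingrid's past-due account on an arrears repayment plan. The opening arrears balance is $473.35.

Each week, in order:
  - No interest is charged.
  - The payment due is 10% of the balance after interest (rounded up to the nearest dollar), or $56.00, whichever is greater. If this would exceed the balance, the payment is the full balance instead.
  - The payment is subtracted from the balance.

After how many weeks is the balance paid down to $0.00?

9

# | Opening | Payment | End bal
1 | $473.35 | $56.00 | $417.35
2 | $417.35 | $56.00 | $361.35
3 | $361.35 | $56.00 | $305.35
4 | $305.35 | $56.00 | $249.35
5 | $249.35 | $56.00 | $193.35
6 | $193.35 | $56.00 | $137.35
7 | $137.35 | $56.00 | $81.35
8 | $81.35 | $56.00 | $25.35
9 | $25.35 | $25.35 | $0.00
Balance reaches $0.00 in week 9.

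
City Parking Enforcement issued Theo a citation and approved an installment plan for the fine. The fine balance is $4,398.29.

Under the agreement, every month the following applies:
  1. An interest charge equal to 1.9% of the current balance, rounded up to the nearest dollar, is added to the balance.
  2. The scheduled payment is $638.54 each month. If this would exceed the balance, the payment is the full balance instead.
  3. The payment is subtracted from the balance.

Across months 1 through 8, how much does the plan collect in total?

# | Opening | Interest | Payment | End bal
1 | $4,398.29 | $84.00 | $638.54 | $3,843.75
2 | $3,843.75 | $74.00 | $638.54 | $3,279.21
3 | $3,279.21 | $63.00 | $638.54 | $2,703.67
4 | $2,703.67 | $52.00 | $638.54 | $2,117.13
5 | $2,117.13 | $41.00 | $638.54 | $1,519.59
6 | $1,519.59 | $29.00 | $638.54 | $910.05
7 | $910.05 | $18.00 | $638.54 | $289.51
8 | $289.51 | $6.00 | $295.51 | $0.00
Total paid: $4,765.29

$4,765.29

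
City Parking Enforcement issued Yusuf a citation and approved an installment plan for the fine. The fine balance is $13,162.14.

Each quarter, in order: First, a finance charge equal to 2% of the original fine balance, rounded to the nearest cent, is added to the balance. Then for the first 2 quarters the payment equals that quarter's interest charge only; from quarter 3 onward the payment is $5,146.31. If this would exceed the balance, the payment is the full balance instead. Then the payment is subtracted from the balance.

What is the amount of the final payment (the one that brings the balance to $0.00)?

$3,659.24

Quarter 1: opening $13,162.14; interest $263.24 → $13,425.38; payment $263.24; balance $13,162.14
Quarter 2: opening $13,162.14; interest $263.24 → $13,425.38; payment $263.24; balance $13,162.14
Quarter 3: opening $13,162.14; interest $263.24 → $13,425.38; payment $5,146.31; balance $8,279.07
Quarter 4: opening $8,279.07; interest $263.24 → $8,542.31; payment $5,146.31; balance $3,396.00
Quarter 5: opening $3,396.00; interest $263.24 → $3,659.24; payment $3,659.24; balance $0.00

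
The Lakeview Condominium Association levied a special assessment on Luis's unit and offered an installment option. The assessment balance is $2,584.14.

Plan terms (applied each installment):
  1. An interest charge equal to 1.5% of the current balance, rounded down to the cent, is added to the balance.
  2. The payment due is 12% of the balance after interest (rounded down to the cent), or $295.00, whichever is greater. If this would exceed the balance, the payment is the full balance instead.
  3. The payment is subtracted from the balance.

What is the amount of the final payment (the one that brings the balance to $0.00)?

# | Opening | Interest | Payment | End bal
1 | $2,584.14 | $38.76 | $314.74 | $2,308.16
2 | $2,308.16 | $34.62 | $295.00 | $2,047.78
3 | $2,047.78 | $30.71 | $295.00 | $1,783.49
4 | $1,783.49 | $26.75 | $295.00 | $1,515.24
5 | $1,515.24 | $22.72 | $295.00 | $1,242.96
6 | $1,242.96 | $18.64 | $295.00 | $966.60
7 | $966.60 | $14.49 | $295.00 | $686.09
8 | $686.09 | $10.29 | $295.00 | $401.38
9 | $401.38 | $6.02 | $295.00 | $112.40
10 | $112.40 | $1.68 | $114.08 | $0.00

$114.08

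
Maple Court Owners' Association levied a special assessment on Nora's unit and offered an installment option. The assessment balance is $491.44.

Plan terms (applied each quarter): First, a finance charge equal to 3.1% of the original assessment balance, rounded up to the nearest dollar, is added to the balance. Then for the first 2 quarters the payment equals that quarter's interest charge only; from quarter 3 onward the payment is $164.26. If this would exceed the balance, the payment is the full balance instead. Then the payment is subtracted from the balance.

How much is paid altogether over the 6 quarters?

Quarter 1: $491.44 +$16.00 interest = $507.44; pay $16.00 → $491.44
Quarter 2: $491.44 +$16.00 interest = $507.44; pay $16.00 → $491.44
Quarter 3: $491.44 +$16.00 interest = $507.44; pay $164.26 → $343.18
Quarter 4: $343.18 +$16.00 interest = $359.18; pay $164.26 → $194.92
Quarter 5: $194.92 +$16.00 interest = $210.92; pay $164.26 → $46.66
Quarter 6: $46.66 +$16.00 interest = $62.66; pay $62.66 → $0.00
Total paid: $587.44

$587.44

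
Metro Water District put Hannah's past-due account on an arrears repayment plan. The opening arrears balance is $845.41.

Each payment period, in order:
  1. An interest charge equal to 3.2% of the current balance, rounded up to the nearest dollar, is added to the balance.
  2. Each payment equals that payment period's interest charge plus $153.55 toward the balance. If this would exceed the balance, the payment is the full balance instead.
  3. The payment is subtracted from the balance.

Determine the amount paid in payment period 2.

# | Opening | Interest | Payment | End bal
1 | $845.41 | $28.00 | $181.55 | $691.86
2 | $691.86 | $23.00 | $176.55 | $538.31

$176.55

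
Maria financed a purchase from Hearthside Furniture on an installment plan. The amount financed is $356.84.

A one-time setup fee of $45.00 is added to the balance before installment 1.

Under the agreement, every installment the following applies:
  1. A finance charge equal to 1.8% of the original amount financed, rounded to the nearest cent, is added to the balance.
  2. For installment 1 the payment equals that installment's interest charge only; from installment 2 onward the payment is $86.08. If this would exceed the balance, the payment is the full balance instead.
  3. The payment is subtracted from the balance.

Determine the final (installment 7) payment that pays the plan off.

# | Opening | Interest | Payment | End bal
1 | $401.84 | $6.42 | $6.42 | $401.84
2 | $401.84 | $6.42 | $86.08 | $322.18
3 | $322.18 | $6.42 | $86.08 | $242.52
4 | $242.52 | $6.42 | $86.08 | $162.86
5 | $162.86 | $6.42 | $86.08 | $83.20
6 | $83.20 | $6.42 | $86.08 | $3.54
7 | $3.54 | $6.42 | $9.96 | $0.00

$9.96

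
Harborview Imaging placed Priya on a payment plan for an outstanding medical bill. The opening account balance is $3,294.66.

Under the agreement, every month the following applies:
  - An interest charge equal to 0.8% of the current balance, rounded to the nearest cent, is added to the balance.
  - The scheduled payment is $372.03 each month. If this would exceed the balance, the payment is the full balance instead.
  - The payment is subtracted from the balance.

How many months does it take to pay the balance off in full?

10

Month 1: opening $3,294.66; interest $26.36 → $3,321.02; payment $372.03; balance $2,948.99
Month 2: opening $2,948.99; interest $23.59 → $2,972.58; payment $372.03; balance $2,600.55
Month 3: opening $2,600.55; interest $20.80 → $2,621.35; payment $372.03; balance $2,249.32
Month 4: opening $2,249.32; interest $17.99 → $2,267.31; payment $372.03; balance $1,895.28
Month 5: opening $1,895.28; interest $15.16 → $1,910.44; payment $372.03; balance $1,538.41
Month 6: opening $1,538.41; interest $12.31 → $1,550.72; payment $372.03; balance $1,178.69
Month 7: opening $1,178.69; interest $9.43 → $1,188.12; payment $372.03; balance $816.09
Month 8: opening $816.09; interest $6.53 → $822.62; payment $372.03; balance $450.59
Month 9: opening $450.59; interest $3.60 → $454.19; payment $372.03; balance $82.16
Month 10: opening $82.16; interest $0.66 → $82.82; payment $82.82; balance $0.00
Balance reaches $0.00 in month 10.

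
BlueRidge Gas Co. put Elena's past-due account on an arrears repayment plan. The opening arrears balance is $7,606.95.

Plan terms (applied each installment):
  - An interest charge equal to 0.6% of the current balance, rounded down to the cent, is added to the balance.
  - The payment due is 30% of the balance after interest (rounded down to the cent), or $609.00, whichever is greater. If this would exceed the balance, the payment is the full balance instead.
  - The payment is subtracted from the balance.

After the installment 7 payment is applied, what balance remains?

# | Opening | Interest | Payment | End bal
1 | $7,606.95 | $45.64 | $2,295.77 | $5,356.82
2 | $5,356.82 | $32.14 | $1,616.68 | $3,772.28
3 | $3,772.28 | $22.63 | $1,138.47 | $2,656.44
4 | $2,656.44 | $15.93 | $801.71 | $1,870.66
5 | $1,870.66 | $11.22 | $609.00 | $1,272.88
6 | $1,272.88 | $7.63 | $609.00 | $671.51
7 | $671.51 | $4.02 | $609.00 | $66.53

$66.53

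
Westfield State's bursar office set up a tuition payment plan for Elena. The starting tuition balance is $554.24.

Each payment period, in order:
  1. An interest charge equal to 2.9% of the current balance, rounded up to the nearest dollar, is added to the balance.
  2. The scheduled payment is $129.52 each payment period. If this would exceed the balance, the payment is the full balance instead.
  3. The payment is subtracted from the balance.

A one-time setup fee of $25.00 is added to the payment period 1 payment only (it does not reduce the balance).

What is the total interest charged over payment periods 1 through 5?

$49.00

# | Opening | Interest | Payment | Fee | End bal
1 | $554.24 | $17.00 | $129.52 | $25.00 | $441.72
2 | $441.72 | $13.00 | $129.52 | — | $325.20
3 | $325.20 | $10.00 | $129.52 | — | $205.68
4 | $205.68 | $6.00 | $129.52 | — | $82.16
5 | $82.16 | $3.00 | $85.16 | — | $0.00
Total interest: $17.00 + $13.00 + $10.00 + $6.00 + $3.00 = $49.00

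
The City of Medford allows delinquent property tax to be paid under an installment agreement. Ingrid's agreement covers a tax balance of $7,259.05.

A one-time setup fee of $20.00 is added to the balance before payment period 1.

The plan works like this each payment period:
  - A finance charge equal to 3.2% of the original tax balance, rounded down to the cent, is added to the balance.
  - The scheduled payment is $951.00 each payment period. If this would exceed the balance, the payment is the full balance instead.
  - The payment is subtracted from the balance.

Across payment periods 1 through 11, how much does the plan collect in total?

$9,834.13

Payment period 1: $7,279.05 +$232.28 interest = $7,511.33; pay $951.00 → $6,560.33
Payment period 2: $6,560.33 +$232.28 interest = $6,792.61; pay $951.00 → $5,841.61
Payment period 3: $5,841.61 +$232.28 interest = $6,073.89; pay $951.00 → $5,122.89
Payment period 4: $5,122.89 +$232.28 interest = $5,355.17; pay $951.00 → $4,404.17
Payment period 5: $4,404.17 +$232.28 interest = $4,636.45; pay $951.00 → $3,685.45
Payment period 6: $3,685.45 +$232.28 interest = $3,917.73; pay $951.00 → $2,966.73
Payment period 7: $2,966.73 +$232.28 interest = $3,199.01; pay $951.00 → $2,248.01
Payment period 8: $2,248.01 +$232.28 interest = $2,480.29; pay $951.00 → $1,529.29
Payment period 9: $1,529.29 +$232.28 interest = $1,761.57; pay $951.00 → $810.57
Payment period 10: $810.57 +$232.28 interest = $1,042.85; pay $951.00 → $91.85
Payment period 11: $91.85 +$232.28 interest = $324.13; pay $324.13 → $0.00
Total paid: $9,834.13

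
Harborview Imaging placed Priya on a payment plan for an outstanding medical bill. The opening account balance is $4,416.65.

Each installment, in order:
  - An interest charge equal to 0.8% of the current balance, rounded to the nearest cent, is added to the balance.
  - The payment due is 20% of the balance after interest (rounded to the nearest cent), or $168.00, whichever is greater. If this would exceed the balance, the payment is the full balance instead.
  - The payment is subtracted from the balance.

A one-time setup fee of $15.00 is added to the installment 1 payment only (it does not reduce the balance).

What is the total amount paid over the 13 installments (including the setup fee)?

$4,600.08

# | Opening | Interest | Payment | Fee | End bal
1 | $4,416.65 | $35.33 | $890.40 | $15.00 | $3,561.58
2 | $3,561.58 | $28.49 | $718.01 | — | $2,872.06
3 | $2,872.06 | $22.98 | $579.01 | — | $2,316.03
4 | $2,316.03 | $18.53 | $466.91 | — | $1,867.65
5 | $1,867.65 | $14.94 | $376.52 | — | $1,506.07
6 | $1,506.07 | $12.05 | $303.62 | — | $1,214.50
7 | $1,214.50 | $9.72 | $244.84 | — | $979.38
8 | $979.38 | $7.84 | $197.44 | — | $789.78
9 | $789.78 | $6.32 | $168.00 | — | $628.10
10 | $628.10 | $5.02 | $168.00 | — | $465.12
11 | $465.12 | $3.72 | $168.00 | — | $300.84
12 | $300.84 | $2.41 | $168.00 | — | $135.25
13 | $135.25 | $1.08 | $136.33 | — | $0.00
Total paid: $4,600.08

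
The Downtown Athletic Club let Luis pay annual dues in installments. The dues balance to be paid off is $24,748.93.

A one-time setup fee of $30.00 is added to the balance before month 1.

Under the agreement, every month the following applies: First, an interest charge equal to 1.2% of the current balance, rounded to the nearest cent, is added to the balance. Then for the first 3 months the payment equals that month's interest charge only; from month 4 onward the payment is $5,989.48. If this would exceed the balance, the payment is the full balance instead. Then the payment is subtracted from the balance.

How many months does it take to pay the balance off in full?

# | Opening | Interest | Payment | End bal
1 | $24,778.93 | $297.35 | $297.35 | $24,778.93
2 | $24,778.93 | $297.35 | $297.35 | $24,778.93
3 | $24,778.93 | $297.35 | $297.35 | $24,778.93
4 | $24,778.93 | $297.35 | $5,989.48 | $19,086.80
5 | $19,086.80 | $229.04 | $5,989.48 | $13,326.36
6 | $13,326.36 | $159.92 | $5,989.48 | $7,496.80
7 | $7,496.80 | $89.96 | $5,989.48 | $1,597.28
8 | $1,597.28 | $19.17 | $1,616.45 | $0.00
Balance reaches $0.00 in month 8.

8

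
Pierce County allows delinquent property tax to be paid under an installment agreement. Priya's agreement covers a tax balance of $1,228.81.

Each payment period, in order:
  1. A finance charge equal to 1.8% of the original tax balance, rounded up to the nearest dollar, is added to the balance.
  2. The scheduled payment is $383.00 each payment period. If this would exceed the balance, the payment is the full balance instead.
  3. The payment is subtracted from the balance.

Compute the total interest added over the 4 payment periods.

Payment period 1: opening $1,228.81; interest $23.00 → $1,251.81; payment $383.00; balance $868.81
Payment period 2: opening $868.81; interest $23.00 → $891.81; payment $383.00; balance $508.81
Payment period 3: opening $508.81; interest $23.00 → $531.81; payment $383.00; balance $148.81
Payment period 4: opening $148.81; interest $23.00 → $171.81; payment $171.81; balance $0.00
Total interest: $23.00 + $23.00 + $23.00 + $23.00 = $92.00

$92.00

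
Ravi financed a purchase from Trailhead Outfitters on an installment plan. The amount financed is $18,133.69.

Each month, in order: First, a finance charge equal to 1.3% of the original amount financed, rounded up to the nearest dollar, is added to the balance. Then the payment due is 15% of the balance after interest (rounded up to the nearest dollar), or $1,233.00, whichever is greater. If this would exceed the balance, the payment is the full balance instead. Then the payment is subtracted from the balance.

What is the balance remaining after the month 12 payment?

Month 1: opening $18,133.69; interest $236.00 → $18,369.69; payment $2,756.00; balance $15,613.69
Month 2: opening $15,613.69; interest $236.00 → $15,849.69; payment $2,378.00; balance $13,471.69
Month 3: opening $13,471.69; interest $236.00 → $13,707.69; payment $2,057.00; balance $11,650.69
Month 4: opening $11,650.69; interest $236.00 → $11,886.69; payment $1,784.00; balance $10,102.69
Month 5: opening $10,102.69; interest $236.00 → $10,338.69; payment $1,551.00; balance $8,787.69
Month 6: opening $8,787.69; interest $236.00 → $9,023.69; payment $1,354.00; balance $7,669.69
Month 7: opening $7,669.69; interest $236.00 → $7,905.69; payment $1,233.00; balance $6,672.69
Month 8: opening $6,672.69; interest $236.00 → $6,908.69; payment $1,233.00; balance $5,675.69
Month 9: opening $5,675.69; interest $236.00 → $5,911.69; payment $1,233.00; balance $4,678.69
Month 10: opening $4,678.69; interest $236.00 → $4,914.69; payment $1,233.00; balance $3,681.69
Month 11: opening $3,681.69; interest $236.00 → $3,917.69; payment $1,233.00; balance $2,684.69
Month 12: opening $2,684.69; interest $236.00 → $2,920.69; payment $1,233.00; balance $1,687.69

$1,687.69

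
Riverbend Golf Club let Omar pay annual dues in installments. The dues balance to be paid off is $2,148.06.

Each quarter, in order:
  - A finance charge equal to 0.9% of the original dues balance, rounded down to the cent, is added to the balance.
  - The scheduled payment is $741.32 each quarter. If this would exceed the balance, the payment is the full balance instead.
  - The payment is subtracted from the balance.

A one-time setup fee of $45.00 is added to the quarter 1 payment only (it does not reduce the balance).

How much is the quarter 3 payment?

$723.41

Quarter 1: $2,148.06 +$19.33 interest = $2,167.39; pay $741.32 (+ $45.00 fee) → $1,426.07
Quarter 2: $1,426.07 +$19.33 interest = $1,445.40; pay $741.32 → $704.08
Quarter 3: $704.08 +$19.33 interest = $723.41; pay $723.41 → $0.00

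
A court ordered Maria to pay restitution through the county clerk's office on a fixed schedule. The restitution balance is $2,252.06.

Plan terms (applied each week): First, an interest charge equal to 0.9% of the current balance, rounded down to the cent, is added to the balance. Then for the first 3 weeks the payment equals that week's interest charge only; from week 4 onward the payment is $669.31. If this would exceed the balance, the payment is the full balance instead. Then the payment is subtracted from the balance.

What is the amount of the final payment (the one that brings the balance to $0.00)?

Week 1: $2,252.06 +$20.26 interest = $2,272.32; pay $20.26 → $2,252.06
Week 2: $2,252.06 +$20.26 interest = $2,272.32; pay $20.26 → $2,252.06
Week 3: $2,252.06 +$20.26 interest = $2,272.32; pay $20.26 → $2,252.06
Week 4: $2,252.06 +$20.26 interest = $2,272.32; pay $669.31 → $1,603.01
Week 5: $1,603.01 +$14.42 interest = $1,617.43; pay $669.31 → $948.12
Week 6: $948.12 +$8.53 interest = $956.65; pay $669.31 → $287.34
Week 7: $287.34 +$2.58 interest = $289.92; pay $289.92 → $0.00

$289.92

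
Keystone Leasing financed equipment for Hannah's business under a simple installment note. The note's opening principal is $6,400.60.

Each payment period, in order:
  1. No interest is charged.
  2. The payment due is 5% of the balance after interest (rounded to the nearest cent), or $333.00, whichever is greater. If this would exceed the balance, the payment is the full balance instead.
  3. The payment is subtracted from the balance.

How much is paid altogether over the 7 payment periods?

Payment period 1: opening $6,400.60; payment $333.00; balance $6,067.60
Payment period 2: opening $6,067.60; payment $333.00; balance $5,734.60
Payment period 3: opening $5,734.60; payment $333.00; balance $5,401.60
Payment period 4: opening $5,401.60; payment $333.00; balance $5,068.60
Payment period 5: opening $5,068.60; payment $333.00; balance $4,735.60
Payment period 6: opening $4,735.60; payment $333.00; balance $4,402.60
Payment period 7: opening $4,402.60; payment $333.00; balance $4,069.60
Total paid: $2,331.00

$2,331.00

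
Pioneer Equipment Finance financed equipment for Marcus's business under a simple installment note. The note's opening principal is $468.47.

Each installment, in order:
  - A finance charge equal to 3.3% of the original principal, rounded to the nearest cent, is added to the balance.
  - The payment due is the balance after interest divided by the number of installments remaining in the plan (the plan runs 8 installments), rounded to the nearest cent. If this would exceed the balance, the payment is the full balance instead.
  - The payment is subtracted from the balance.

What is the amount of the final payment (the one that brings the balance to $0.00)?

Installment 1: $468.47 +$15.46 interest = $483.93; pay $60.49 → $423.44
Installment 2: $423.44 +$15.46 interest = $438.90; pay $62.70 → $376.20
Installment 3: $376.20 +$15.46 interest = $391.66; pay $65.28 → $326.38
Installment 4: $326.38 +$15.46 interest = $341.84; pay $68.37 → $273.47
Installment 5: $273.47 +$15.46 interest = $288.93; pay $72.23 → $216.70
Installment 6: $216.70 +$15.46 interest = $232.16; pay $77.39 → $154.77
Installment 7: $154.77 +$15.46 interest = $170.23; pay $85.12 → $85.11
Installment 8: $85.11 +$15.46 interest = $100.57; pay $100.57 → $0.00

$100.57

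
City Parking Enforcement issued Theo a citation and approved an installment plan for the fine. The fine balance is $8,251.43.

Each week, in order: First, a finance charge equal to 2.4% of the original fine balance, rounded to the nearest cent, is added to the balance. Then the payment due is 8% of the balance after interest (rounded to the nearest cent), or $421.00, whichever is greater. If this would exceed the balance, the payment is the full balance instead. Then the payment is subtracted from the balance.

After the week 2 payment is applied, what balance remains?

Week 1: opening $8,251.43; interest $198.03 → $8,449.46; payment $675.96; balance $7,773.50
Week 2: opening $7,773.50; interest $198.03 → $7,971.53; payment $637.72; balance $7,333.81

$7,333.81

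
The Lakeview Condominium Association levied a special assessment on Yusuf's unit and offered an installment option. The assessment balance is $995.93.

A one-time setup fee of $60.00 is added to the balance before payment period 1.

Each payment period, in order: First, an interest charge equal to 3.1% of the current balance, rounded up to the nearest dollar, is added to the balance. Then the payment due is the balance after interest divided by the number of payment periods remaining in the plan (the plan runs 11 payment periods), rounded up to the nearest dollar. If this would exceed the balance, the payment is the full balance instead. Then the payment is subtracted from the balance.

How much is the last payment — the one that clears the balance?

$134.93

Payment period 1: opening $1,055.93; interest $33.00 → $1,088.93; payment $99.00; balance $989.93
Payment period 2: opening $989.93; interest $31.00 → $1,020.93; payment $103.00; balance $917.93
Payment period 3: opening $917.93; interest $29.00 → $946.93; payment $106.00; balance $840.93
Payment period 4: opening $840.93; interest $27.00 → $867.93; payment $109.00; balance $758.93
Payment period 5: opening $758.93; interest $24.00 → $782.93; payment $112.00; balance $670.93
Payment period 6: opening $670.93; interest $21.00 → $691.93; payment $116.00; balance $575.93
Payment period 7: opening $575.93; interest $18.00 → $593.93; payment $119.00; balance $474.93
Payment period 8: opening $474.93; interest $15.00 → $489.93; payment $123.00; balance $366.93
Payment period 9: opening $366.93; interest $12.00 → $378.93; payment $127.00; balance $251.93
Payment period 10: opening $251.93; interest $8.00 → $259.93; payment $130.00; balance $129.93
Payment period 11: opening $129.93; interest $5.00 → $134.93; payment $134.93; balance $0.00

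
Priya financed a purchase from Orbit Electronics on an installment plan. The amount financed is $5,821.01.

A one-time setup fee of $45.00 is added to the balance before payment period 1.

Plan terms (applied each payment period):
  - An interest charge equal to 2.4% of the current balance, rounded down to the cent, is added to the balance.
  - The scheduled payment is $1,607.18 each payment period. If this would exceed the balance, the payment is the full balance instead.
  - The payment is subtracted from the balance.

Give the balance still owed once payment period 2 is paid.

$2,898.02

Payment period 1: $5,866.01 +$140.78 interest = $6,006.79; pay $1,607.18 → $4,399.61
Payment period 2: $4,399.61 +$105.59 interest = $4,505.20; pay $1,607.18 → $2,898.02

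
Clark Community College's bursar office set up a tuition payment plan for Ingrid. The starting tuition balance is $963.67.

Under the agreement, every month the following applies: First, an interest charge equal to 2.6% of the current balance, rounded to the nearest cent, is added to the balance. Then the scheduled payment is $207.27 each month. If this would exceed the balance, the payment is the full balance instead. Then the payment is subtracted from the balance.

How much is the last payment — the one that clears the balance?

Month 1: opening $963.67; interest $25.06 → $988.73; payment $207.27; balance $781.46
Month 2: opening $781.46; interest $20.32 → $801.78; payment $207.27; balance $594.51
Month 3: opening $594.51; interest $15.46 → $609.97; payment $207.27; balance $402.70
Month 4: opening $402.70; interest $10.47 → $413.17; payment $207.27; balance $205.90
Month 5: opening $205.90; interest $5.35 → $211.25; payment $207.27; balance $3.98
Month 6: opening $3.98; interest $0.10 → $4.08; payment $4.08; balance $0.00

$4.08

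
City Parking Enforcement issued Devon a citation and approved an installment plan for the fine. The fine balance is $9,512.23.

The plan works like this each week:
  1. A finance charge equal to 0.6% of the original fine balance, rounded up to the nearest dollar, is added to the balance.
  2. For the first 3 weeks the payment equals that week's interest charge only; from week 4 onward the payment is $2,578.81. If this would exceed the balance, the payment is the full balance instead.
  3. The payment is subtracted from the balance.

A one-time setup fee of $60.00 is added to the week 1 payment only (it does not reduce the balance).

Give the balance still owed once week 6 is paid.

$1,949.80

# | Opening | Interest | Payment | Fee | End bal
1 | $9,512.23 | $58.00 | $58.00 | $60.00 | $9,512.23
2 | $9,512.23 | $58.00 | $58.00 | — | $9,512.23
3 | $9,512.23 | $58.00 | $58.00 | — | $9,512.23
4 | $9,512.23 | $58.00 | $2,578.81 | — | $6,991.42
5 | $6,991.42 | $58.00 | $2,578.81 | — | $4,470.61
6 | $4,470.61 | $58.00 | $2,578.81 | — | $1,949.80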